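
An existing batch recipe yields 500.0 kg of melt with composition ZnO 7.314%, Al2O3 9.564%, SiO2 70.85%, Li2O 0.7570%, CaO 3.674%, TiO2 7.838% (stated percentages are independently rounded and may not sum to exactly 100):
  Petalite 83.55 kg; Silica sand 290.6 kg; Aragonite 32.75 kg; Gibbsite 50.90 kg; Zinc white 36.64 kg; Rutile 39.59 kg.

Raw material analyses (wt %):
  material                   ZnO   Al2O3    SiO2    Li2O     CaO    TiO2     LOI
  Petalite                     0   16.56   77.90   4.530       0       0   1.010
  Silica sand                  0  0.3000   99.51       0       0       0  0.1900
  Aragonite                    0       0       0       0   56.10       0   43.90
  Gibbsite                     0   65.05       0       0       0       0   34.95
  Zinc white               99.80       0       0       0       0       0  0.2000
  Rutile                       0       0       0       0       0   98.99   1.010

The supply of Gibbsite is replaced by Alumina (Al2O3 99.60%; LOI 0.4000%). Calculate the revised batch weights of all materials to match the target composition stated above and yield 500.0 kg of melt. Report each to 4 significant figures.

Revised batch per 500.0 kg melt:
  Petalite: 83.55 kg
  Silica sand: 290.6 kg
  Aragonite: 32.75 kg
  Alumina: 33.24 kg
  Zinc white: 36.64 kg
  Rutile: 39.59 kg
Total batch = 516.4 kg; LOI loss = 16.38 kg

Mid-chain values are shown, with 4-significant-digit rounding, between the steps. Exact precision is maintained end to end. A single rounding completes every reported result — the derived quantities, including the yield, six oxide percentages, ignition loss, totals, glass mass, are rebuilt starting from the weights on 500.0 kg of glass in exact precision, exactly as printed in the problem or the answer.
The oxide mass targets at 500.0 kg melt:
  ZnO: 7.314% × 500.0 = 36.57 kg
  Al2O3: 9.564% × 500.0 = 47.82 kg
  SiO2: 70.85% × 500.0 = 354.2 kg
  Li2O: 0.7570% × 500.0 = 3.785 kg
  CaO: 3.674% × 500.0 = 18.37 kg
  TiO2: 7.838% × 500.0 = 39.19 kg
Per-oxide balance check applying the batch weights above, under the basis named above (sum by sum, the targets are met given rounding of the digits):
  ZnO: 36.64·0.9980 = 36.57 kg (target 36.57 kg)
  Al2O3: 83.55·0.1656 + 290.6·0.003000 + 33.24·0.9960 = 47.81 kg (target 47.82 kg)
  SiO2: 83.55·0.7790 + 290.6·0.9951 = 354.3 kg (target 354.2 kg)
  Li2O: 83.55·0.04530 = 3.785 kg (target 3.785 kg)
  CaO: 32.75·0.5610 = 18.37 kg (target 18.37 kg)
  TiO2: 39.59·0.9899 = 39.19 kg (target 39.19 kg)
Consistency of the glass mass: net batch after ignition = 500.0 kg (summing oxide targets gives 500.0 kg; basis as stated: 500.0 kg — differing by rounding only).
Adding the batch up: Σ batch = 516.4 kg; Σ batch·LOI gives LOI loss = 16.38 kg; as yield: glass ÷ batch → 96.83%.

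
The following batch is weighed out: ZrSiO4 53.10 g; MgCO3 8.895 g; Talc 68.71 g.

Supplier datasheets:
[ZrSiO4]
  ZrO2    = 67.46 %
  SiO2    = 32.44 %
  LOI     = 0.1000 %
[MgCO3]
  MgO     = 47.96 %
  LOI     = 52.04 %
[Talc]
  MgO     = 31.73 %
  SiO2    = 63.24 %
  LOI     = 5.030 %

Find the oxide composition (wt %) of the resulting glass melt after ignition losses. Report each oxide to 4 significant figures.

Glass mass = 122.6 g (batch 130.7 − LOI 8.138).
Composition: ZrO2 29.23%, MgO 21.27%, SiO2 49.51%

Each numeric step maintains full precision in all steps; in-progress results are shown, rounded to 4 significant digits, within the worked lines — every reported number is rounded a single time — derived quantities (totals, three oxide percentages, net glass mass, the yield, LOI) are re-derived at full float precision from the batch weights per 122.6 g of glass, as set out in problem or answer.
Delivered oxide masses:
  ZrO2: 53.10·0.6746 = 35.82 g
  MgO: 8.895·0.4796 + 68.71·0.3173 = 26.07 g
  SiO2: 53.10·0.3244 + 68.71·0.6324 = 60.68 g
LOI: 53.10·0.001000 + 8.895·0.5204 + 68.71·0.05030 = 8.138 g
The glass mass, total less LOI, = 130.7 − 8.138 = 122.6 g (matching Σ of the oxides)
each wt % is 100 × oxide ÷ glass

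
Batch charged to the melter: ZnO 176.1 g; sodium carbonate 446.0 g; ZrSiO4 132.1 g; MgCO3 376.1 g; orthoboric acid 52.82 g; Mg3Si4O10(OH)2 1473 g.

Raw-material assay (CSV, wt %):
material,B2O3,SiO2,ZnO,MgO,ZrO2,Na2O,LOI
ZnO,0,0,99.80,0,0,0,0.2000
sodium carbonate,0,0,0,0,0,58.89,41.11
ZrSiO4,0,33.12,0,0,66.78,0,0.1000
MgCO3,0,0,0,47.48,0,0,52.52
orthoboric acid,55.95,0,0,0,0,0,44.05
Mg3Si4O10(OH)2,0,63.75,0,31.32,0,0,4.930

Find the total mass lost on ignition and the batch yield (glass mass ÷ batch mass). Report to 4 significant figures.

LOI loss = 477.2 g; glass = 2179 g; yield = 82.03%

Mid-chain values are printed rounded to four significant digits at each printed step — every computation carries exact precision through the solve — each reported number is rounded once only — derived quantities (totals, yield, the six compositions, ignition loss, glass mass) are computed in exact precision from the weighed amounts at 2179 g of glass, precisely as stated by the question or the answer.
Material-by-material LOI:
  ZnO: 176.1 × 0.002000 = 0.3522 g
  sodium carbonate: 446.0 × 0.4111 = 183.4 g
  ZrSiO4: 132.1 × 0.001000 = 0.1321 g
  MgCO3: 376.1 × 0.5252 = 197.5 g
  orthoboric acid: 52.82 × 0.4405 = 23.27 g
  Mg3Si4O10(OH)2: 1473 × 0.04930 = 72.62 g
Total LOI = 477.2 g
Glass = batch − LOI = 2656 − 477.2 = 2179 g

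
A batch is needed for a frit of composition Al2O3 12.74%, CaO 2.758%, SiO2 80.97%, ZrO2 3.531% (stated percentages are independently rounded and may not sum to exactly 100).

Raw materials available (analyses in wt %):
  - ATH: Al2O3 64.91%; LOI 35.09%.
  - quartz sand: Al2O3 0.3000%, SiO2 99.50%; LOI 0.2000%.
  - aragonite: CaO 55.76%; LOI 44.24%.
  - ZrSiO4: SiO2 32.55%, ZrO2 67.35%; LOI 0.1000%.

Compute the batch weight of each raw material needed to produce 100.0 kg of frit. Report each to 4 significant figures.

Working values are displayed with 4-significant-digit rounding at each printed step; all internal work holds exact precision through the solve — every reported result is rounded exactly once; all derived quantities (glass mass, the totals, ignition loss, the four compositions, yield) are re-derived from the batch weights for 100.0 kg of glass at full float precision, as they appear in either problem or answer.
Oxide mass targets, per 100.0 kg frit:
  Al2O3: 12.74% × 100.0 = 12.74 kg
  CaO: 2.758% × 100.0 = 2.758 kg
  SiO2: 80.97% × 100.0 = 80.97 kg
  ZrO2: 3.531% × 100.0 = 3.531 kg
Verifying the oxide balance per the reported batch figures, on the stated basis (every target is met by its sum modulo rounding of the values):
  Al2O3: 19.26·0.6491 + 79.66·0.003000 = 12.74 kg (target 12.74 kg)
  CaO: 4.946·0.5576 = 2.758 kg (target 2.758 kg)
  SiO2: 79.66·0.9950 + 5.243·0.3255 = 80.97 kg (target 80.97 kg)
  ZrO2: 5.243·0.6735 = 3.531 kg (target 3.531 kg)
Glass-mass bookkeeping: total batch − LOI = 100.0 kg (the Σ of target masses is 100.0 kg; with the basis standing at 100.0 kg — any gap is answer rounding).
Total batch = Σ batch = 109.1 kg; LOI removed, Σ of batch·LOI: 9.111 kg; glass ÷ batch gives a yield of 91.65%.

Batch per 100.0 kg frit:
  ATH: 19.26 kg
  quartz sand: 79.66 kg
  aragonite: 4.946 kg
  ZrSiO4: 5.243 kg
Total batch = 109.1 kg; LOI loss = 9.111 kg; yield = 91.65%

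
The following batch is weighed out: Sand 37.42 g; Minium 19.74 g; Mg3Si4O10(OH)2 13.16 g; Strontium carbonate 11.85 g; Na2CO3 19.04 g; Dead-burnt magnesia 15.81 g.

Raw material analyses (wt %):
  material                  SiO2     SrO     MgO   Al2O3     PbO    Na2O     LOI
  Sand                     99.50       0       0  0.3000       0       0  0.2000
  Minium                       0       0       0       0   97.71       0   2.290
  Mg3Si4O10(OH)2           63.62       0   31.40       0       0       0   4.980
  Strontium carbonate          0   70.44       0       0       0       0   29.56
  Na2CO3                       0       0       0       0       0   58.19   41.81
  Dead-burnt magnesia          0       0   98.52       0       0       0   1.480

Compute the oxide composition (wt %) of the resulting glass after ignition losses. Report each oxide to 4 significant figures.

Glass mass = 104.1 g (batch 117.0 − LOI 12.88).
Composition: SiO2 43.79%, SrO 8.015%, MgO 18.92%, Al2O3 0.1078%, PbO 18.52%, Na2O 10.64%

The intermediate values are shown (rounded to four significant digits) as written. The working math carries full precision at every stage. A single rounding completes every reported number. Derived quantities (totals, ignition loss, glass mass, the yield, six oxide percentages) are rebuilt in full precision using the weight values per 104.1 g of glass, exactly as shown in the question or the answer.
Mass of each oxide from the mix:
  SiO2: 37.42·0.9950 + 13.16·0.6362 = 45.61 g
  SrO: 11.85·0.7044 = 8.347 g
  MgO: 13.16·0.3140 + 15.81·0.9852 = 19.71 g
  Al2O3: 37.42·0.003000 = 0.1123 g
  PbO: 19.74·0.9771 = 19.29 g
  Na2O: 19.04·0.5819 = 11.08 g
LOI: 37.42·0.002000 + 19.74·0.02290 + 13.16·0.04980 + 11.85·0.2956 + 19.04·0.4181 + 15.81·0.01480 = 12.88 g
Resulting glass, batch − LOI: 117.0 − 12.88 = 104.1 g (= the summed oxide contributions)
wt % = 100 × oxide mass / glass mass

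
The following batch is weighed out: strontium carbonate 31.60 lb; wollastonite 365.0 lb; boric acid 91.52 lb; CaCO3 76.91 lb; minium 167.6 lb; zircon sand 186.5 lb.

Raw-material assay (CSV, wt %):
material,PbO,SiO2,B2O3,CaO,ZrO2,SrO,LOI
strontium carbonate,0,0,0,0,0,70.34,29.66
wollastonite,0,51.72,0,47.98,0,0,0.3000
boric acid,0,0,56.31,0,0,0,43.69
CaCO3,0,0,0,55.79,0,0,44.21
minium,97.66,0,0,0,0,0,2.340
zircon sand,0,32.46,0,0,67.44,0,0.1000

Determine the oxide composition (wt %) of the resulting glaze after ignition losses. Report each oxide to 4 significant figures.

Glass mass = 830.6 lb (batch 919.1 − LOI 88.56).
Composition: PbO 19.71%, SiO2 30.02%, B2O3 6.205%, CaO 26.25%, ZrO2 15.14%, SrO 2.676%

All internal work runs at exact precision at all times — working values appear (rounded to 4 significant figures) in the printout; each reported number receives exactly one rounding; the derived quantities are re-derived in full float precision (glass mass, totals, LOI, the six compositions, yield) using the weight values on 830.6 lb of glass precisely as stated by the problem or answer text.
Delivered oxide masses:
  PbO: 167.6·0.9766 = 163.7 lb
  SiO2: 365.0·0.5172 + 186.5·0.3246 = 249.3 lb
  B2O3: 91.52·0.5631 = 51.53 lb
  CaO: 365.0·0.4798 + 76.91·0.5579 = 218.0 lb
  ZrO2: 186.5·0.6744 = 125.8 lb
  SrO: 31.60·0.7034 = 22.23 lb
LOI: 31.60·0.2966 + 365.0·0.003000 + 91.52·0.4369 + 76.91·0.4421 + 167.6·0.02340 + 186.5·0.001000 = 88.56 lb
batch − LOI leaves glass = 919.1 − 88.56 = 830.6 lb (consistent with Σ oxide mass)
wt % = 100 × oxide mass / glass mass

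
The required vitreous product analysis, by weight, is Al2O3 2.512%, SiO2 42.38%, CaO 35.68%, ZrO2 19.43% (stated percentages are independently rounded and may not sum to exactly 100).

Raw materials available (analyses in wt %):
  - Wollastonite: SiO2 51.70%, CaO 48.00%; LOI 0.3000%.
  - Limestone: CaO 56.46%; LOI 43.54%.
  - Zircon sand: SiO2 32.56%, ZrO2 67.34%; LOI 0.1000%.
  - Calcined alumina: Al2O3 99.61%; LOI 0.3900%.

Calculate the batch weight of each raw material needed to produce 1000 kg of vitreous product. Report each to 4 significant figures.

Batch per 1000 kg vitreous product:
  Wollastonite: 638.0 kg
  Limestone: 89.54 kg
  Zircon sand: 288.5 kg
  Calcined alumina: 25.22 kg
Total batch = 1041 kg; LOI loss = 41.29 kg; yield = 96.03%

Mid-chain values appear (rounded to 4 significant digits) alongside each step; the whole derivation carries full precision at every stage. Each reported value is rounded a single time — all derived quantities are recomputed at exact precision (ignition loss, four oxide percentages, glass mass, totals, the yield) using the weight values at 1000 kg of glass precisely as stated by the problem or answer text.
Target oxide masses per 1000 kg vitreous product:
  Al2O3: 2.512% × 1000 = 25.12 kg
  SiO2: 42.38% × 1000 = 423.8 kg
  CaO: 35.68% × 1000 = 356.8 kg
  ZrO2: 19.43% × 1000 = 194.3 kg
Balance tally, oxide-wise, with the batch weights as given, relative to the basis at hand (each sum matches its target mass exact up to rounding of places):
  Al2O3: 25.22·0.9961 = 25.12 kg (target 25.12 kg)
  SiO2: 638.0·0.5170 + 288.5·0.3256 = 423.8 kg (target 423.8 kg)
  CaO: 638.0·0.4800 + 89.54·0.5646 = 356.8 kg (target 356.8 kg)
  ZrO2: 288.5·0.6734 = 194.3 kg (target 194.3 kg)
Consistency of the glass mass: whole batch net of LOI = 1000 kg (oxide target masses add up to 1000 kg; stated basis 1000 kg — any gap is answer rounding).
Batch total: Σ batch = 1041 kg; LOI loss = Σ batch·LOI = 41.29 kg; as yield: glass ÷ batch → 96.03%.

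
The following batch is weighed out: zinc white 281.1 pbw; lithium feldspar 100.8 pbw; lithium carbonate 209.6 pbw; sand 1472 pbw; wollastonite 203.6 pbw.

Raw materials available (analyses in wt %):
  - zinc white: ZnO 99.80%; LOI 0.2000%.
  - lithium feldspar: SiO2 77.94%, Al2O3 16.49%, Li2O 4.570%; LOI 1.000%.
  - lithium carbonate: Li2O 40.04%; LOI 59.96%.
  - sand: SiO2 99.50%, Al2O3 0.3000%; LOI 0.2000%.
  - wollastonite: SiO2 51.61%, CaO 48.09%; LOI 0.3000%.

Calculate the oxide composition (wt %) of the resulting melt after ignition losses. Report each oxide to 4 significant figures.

Glass mass = 2136 pbw (batch 2267 − LOI 130.8).
Composition: SiO2 77.16%, Al2O3 0.9848%, Li2O 4.144%, ZnO 13.13%, CaO 4.583%

The working math carries exact precision in every operation — the intermediate values are displayed rounded off to 4 significant digits alongside each step. Each reported value is rounded just once; derived quantities, which include glass mass, the five compositions, yield, LOI, totals, are re-derived in exact precision, exactly as printed in question or answer, from the weighed amounts for 2136 pbw of glass.
Per-oxide mass from batch:
  SiO2: 100.8·0.7794 + 1472·0.9950 + 203.6·0.5161 = 1648 pbw
  Al2O3: 100.8·0.1649 + 1472·0.003000 = 21.04 pbw
  Li2O: 100.8·0.04570 + 209.6·0.4004 = 88.53 pbw
  ZnO: 281.1·0.9980 = 280.5 pbw
  CaO: 203.6·0.4809 = 97.91 pbw
LOI: 281.1·0.002000 + 100.8·0.01000 + 209.6·0.5996 + 1472·0.002000 + 203.6·0.003000 = 130.8 pbw
Glass mass = batch − LOI = 2267 − 130.8 = 2136 pbw (matching Σ of the oxides)
wt % = 100 × oxide mass / glass mass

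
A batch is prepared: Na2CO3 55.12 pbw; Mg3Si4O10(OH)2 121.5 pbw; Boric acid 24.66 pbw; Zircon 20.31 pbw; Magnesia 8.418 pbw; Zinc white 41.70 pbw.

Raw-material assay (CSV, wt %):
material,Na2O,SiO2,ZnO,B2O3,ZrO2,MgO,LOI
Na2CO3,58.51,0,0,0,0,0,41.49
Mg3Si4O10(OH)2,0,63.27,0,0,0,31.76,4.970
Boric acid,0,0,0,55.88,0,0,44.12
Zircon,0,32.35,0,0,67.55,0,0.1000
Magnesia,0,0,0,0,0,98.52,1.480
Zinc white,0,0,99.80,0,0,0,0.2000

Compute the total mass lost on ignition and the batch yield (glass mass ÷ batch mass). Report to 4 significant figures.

The working math maintains exact precision throughout. Intermediates appear rounded to 4 significant digits across the worked steps. Exactly one rounding lands on each reported result. Derived quantities, including ignition loss, net glass mass, the six compositions, yield, the totals, are re-derived from the weighed amounts at 231.7 pbw of glass in full precision, as quoted within the question or the answer.
Material-by-material LOI:
  Na2CO3: 55.12 × 0.4149 = 22.87 pbw
  Mg3Si4O10(OH)2: 121.5 × 0.04970 = 6.039 pbw
  Boric acid: 24.66 × 0.4412 = 10.88 pbw
  Zircon: 20.31 × 0.001000 = 0.02031 pbw
  Magnesia: 8.418 × 0.01480 = 0.1246 pbw
  Zinc white: 41.70 × 0.002000 = 0.08340 pbw
Total LOI = 40.02 pbw
Glass = batch − LOI = 271.7 − 40.02 = 231.7 pbw

LOI loss = 40.02 pbw; glass = 231.7 pbw; yield = 85.27%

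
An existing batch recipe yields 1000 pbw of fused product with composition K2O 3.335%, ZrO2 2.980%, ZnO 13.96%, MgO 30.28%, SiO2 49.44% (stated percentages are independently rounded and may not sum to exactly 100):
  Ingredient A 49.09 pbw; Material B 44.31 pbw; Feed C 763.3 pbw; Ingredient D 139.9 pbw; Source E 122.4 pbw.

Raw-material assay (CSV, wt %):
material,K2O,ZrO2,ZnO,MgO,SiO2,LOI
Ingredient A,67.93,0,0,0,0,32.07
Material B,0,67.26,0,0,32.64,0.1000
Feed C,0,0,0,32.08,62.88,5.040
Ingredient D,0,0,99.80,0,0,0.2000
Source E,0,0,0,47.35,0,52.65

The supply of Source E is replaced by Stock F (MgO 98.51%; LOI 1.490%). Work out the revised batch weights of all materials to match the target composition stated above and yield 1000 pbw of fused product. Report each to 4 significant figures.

All internal work carries exact precision in all steps — in-progress results appear (rounded to 4 significant figures) at each printed step. Every reported figure is rounded just once — derived quantities (the totals, LOI, net glass mass, five oxide percentages, yield) are recomputed using the weight values at 1000 pbw of glass at full float precision as quoted within question or answer.
Per-oxide target masses for 1000 pbw fused product:
  K2O: 3.335% × 1000 = 33.35 pbw
  ZrO2: 2.980% × 1000 = 29.80 pbw
  ZnO: 13.96% × 1000 = 139.6 pbw
  MgO: 30.28% × 1000 = 302.8 pbw
  SiO2: 49.44% × 1000 = 494.4 pbw
Oxide-by-oxide audit with the batch weights as given, relative to the basis at hand (delivered sums recover each target within answer rounding):
  K2O: 49.09·0.6793 = 33.35 pbw (target 33.35 pbw)
  ZrO2: 44.31·0.6726 = 29.80 pbw (target 29.80 pbw)
  ZnO: 139.9·0.9980 = 139.6 pbw (target 139.6 pbw)
  MgO: 763.3·0.3208 + 58.82·0.9851 = 302.8 pbw (target 302.8 pbw)
  SiO2: 44.31·0.3264 + 763.3·0.6288 = 494.4 pbw (target 494.4 pbw)
Glass mass check: net batch after ignition = 1000 pbw (the Σ of target masses is 1000 pbw; against the stated basis, 1000 pbw — differing by rounding only).
Batch grand total — Σ batch = 1055 pbw; LOI loss = Σ batch·LOI = 55.41 pbw; as yield: glass ÷ batch → 94.75%.

Revised batch per 1000 pbw fused product:
  Ingredient A: 49.09 pbw
  Material B: 44.31 pbw
  Feed C: 763.3 pbw
  Ingredient D: 139.9 pbw
  Stock F: 58.82 pbw
Total batch = 1055 pbw; LOI loss = 55.41 pbw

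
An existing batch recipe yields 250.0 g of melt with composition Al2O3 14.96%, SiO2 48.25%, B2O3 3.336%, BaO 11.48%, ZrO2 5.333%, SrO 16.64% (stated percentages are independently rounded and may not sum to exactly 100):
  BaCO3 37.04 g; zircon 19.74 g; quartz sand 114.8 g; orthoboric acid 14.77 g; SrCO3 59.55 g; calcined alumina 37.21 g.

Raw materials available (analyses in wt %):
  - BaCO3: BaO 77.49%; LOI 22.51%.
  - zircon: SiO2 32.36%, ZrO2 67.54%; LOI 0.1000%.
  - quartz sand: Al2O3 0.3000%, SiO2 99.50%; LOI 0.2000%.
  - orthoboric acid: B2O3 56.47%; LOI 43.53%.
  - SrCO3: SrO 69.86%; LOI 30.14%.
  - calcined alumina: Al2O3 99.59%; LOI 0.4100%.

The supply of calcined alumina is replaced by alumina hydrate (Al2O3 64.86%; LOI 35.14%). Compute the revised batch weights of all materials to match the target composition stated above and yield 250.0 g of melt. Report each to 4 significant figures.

Values along the way are shown (rounded to 4 significant digits) between the steps — every computation maintains full float precision at all times. Each reported number is rounded once only; derived quantities are computed in full precision (LOI, net glass mass, totals, the yield, the six compositions) from the weighed amounts per 250.0 g of glass, as quoted within the question or the answer.
Oxide mass targets, per 250.0 g melt:
  Al2O3: 14.96% × 250.0 = 37.40 g
  SiO2: 48.25% × 250.0 = 120.6 g
  B2O3: 3.336% × 250.0 = 8.340 g
  BaO: 11.48% × 250.0 = 28.70 g
  ZrO2: 5.333% × 250.0 = 13.33 g
  SrO: 16.64% × 250.0 = 41.60 g
Sums-versus-targets review on the weights just shown, versus the basis set out (target by target, the sums agree up to rounding of the answer):
  Al2O3: 114.8·0.003000 + 57.13·0.6486 = 37.40 g (target 37.40 g)
  SiO2: 19.74·0.3236 + 114.8·0.9950 = 120.6 g (target 120.6 g)
  B2O3: 14.77·0.5647 = 8.341 g (target 8.340 g)
  BaO: 37.04·0.7749 = 28.70 g (target 28.70 g)
  ZrO2: 19.74·0.6754 = 13.33 g (target 13.33 g)
  SrO: 59.55·0.6986 = 41.60 g (target 41.60 g)
Consistency of the glass mass: batch Σ − ignition loss = 250.0 g (the targets, summed, come to 250.0 g; basis as stated: 250.0 g — any gap is answer rounding).
Whole-batch sum: Σ batch = 303.0 g; the LOI term Σ batch·LOI equals 53.04 g; the yield ratio, glass ÷ batch: 82.50%.

Revised batch per 250.0 g melt:
  BaCO3: 37.04 g
  zircon: 19.74 g
  quartz sand: 114.8 g
  orthoboric acid: 14.77 g
  SrCO3: 59.55 g
  alumina hydrate: 57.13 g
Total batch = 303.0 g; LOI loss = 53.04 g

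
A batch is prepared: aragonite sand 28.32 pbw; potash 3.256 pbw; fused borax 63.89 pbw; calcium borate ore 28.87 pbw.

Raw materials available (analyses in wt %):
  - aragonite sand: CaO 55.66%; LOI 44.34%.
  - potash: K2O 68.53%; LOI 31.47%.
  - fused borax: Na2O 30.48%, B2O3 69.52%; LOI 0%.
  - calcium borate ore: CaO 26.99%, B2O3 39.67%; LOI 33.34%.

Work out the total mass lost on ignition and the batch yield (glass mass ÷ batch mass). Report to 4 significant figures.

Mid-chain values are shown (rounded to four significant figures) between the steps; all internal work maintains exact precision throughout; each reported result receives exactly one rounding. All derived quantities (four oxide percentages, ignition loss, the totals, glass mass, the yield) are carried at exact precision using the weight values per 101.1 pbw of glass, as set out in the question or the answer.
Material-by-material LOI:
  aragonite sand: 28.32 × 0.4434 = 12.56 pbw
  potash: 3.256 × 0.3147 = 1.025 pbw
  fused borax: 63.89 × 0 = 0 pbw
  calcium borate ore: 28.87 × 0.3334 = 9.625 pbw
Total LOI = 23.21 pbw
Glass = batch − LOI = 124.3 − 23.21 = 101.1 pbw

LOI loss = 23.21 pbw; glass = 101.1 pbw; yield = 81.34%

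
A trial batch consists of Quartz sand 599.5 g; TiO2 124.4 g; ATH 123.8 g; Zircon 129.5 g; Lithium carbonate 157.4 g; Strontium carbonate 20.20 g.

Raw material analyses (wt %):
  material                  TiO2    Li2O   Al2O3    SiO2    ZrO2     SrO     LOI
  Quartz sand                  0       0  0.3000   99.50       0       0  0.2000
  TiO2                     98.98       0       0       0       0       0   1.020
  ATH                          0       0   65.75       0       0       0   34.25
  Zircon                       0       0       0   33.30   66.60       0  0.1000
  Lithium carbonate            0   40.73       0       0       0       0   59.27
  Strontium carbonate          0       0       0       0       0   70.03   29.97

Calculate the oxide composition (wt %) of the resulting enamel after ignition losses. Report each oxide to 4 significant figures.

Glass mass = 1010 g (batch 1155 − LOI 144.3).
Composition: TiO2 12.19%, Li2O 6.345%, Al2O3 8.234%, SiO2 63.30%, ZrO2 8.535%, SrO 1.400%

The working math keeps full float precision at each step — intermediates are rounded to 4 significant figures as shown. Each reported number is rounded once only; derived quantities (LOI, the yield, glass mass, the six compositions, totals) are re-derived in full float precision from the weighed amounts for 1010 g of glass as they appear in the question or the answer.
Mass of each oxide from the mix:
  TiO2: 124.4·0.9898 = 123.1 g
  Li2O: 157.4·0.4073 = 64.11 g
  Al2O3: 599.5·0.003000 + 123.8·0.6575 = 83.20 g
  SiO2: 599.5·0.9950 + 129.5·0.3330 = 639.6 g
  ZrO2: 129.5·0.6660 = 86.25 g
  SrO: 20.20·0.7003 = 14.15 g
LOI: 599.5·0.002000 + 124.4·0.01020 + 123.8·0.3425 + 129.5·0.001000 + 157.4·0.5927 + 20.20·0.2997 = 144.3 g
batch − LOI leaves glass = 1155 − 144.3 = 1010 g (matching Σ of the oxides)
wt % = oxide mass / glass mass × 100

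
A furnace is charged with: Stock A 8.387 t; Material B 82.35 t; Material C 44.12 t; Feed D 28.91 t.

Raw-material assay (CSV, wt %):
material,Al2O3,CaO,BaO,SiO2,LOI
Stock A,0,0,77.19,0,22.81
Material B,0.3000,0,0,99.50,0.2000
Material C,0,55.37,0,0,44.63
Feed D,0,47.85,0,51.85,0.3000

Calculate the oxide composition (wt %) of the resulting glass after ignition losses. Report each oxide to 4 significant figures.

Glass mass = 141.9 t (batch 163.8 − LOI 21.86).
Composition: Al2O3 0.1741%, CaO 26.96%, BaO 4.562%, SiO2 68.30%

Intermediates are rounded to 4 significant figures when displayed; full precision is maintained in all steps. Exactly one rounding goes into every reported value — all derived quantities are re-derived from the batch weights for 141.9 t of glass at exact precision (glass mass, ignition loss, the totals, the yield, the four compositions), as written in either problem or answer.
Per-oxide mass from batch:
  Al2O3: 82.35·0.003000 = 0.2470 t
  CaO: 44.12·0.5537 + 28.91·0.4785 = 38.26 t
  BaO: 8.387·0.7719 = 6.474 t
  SiO2: 82.35·0.9950 + 28.91·0.5185 = 96.93 t
LOI: 8.387·0.2281 + 82.35·0.002000 + 44.12·0.4463 + 28.91·0.003000 = 21.86 t
The glass mass, total less LOI, = 163.8 − 21.86 = 141.9 t (equal to the oxide-mass sum)
wt % = oxide mass / glass mass × 100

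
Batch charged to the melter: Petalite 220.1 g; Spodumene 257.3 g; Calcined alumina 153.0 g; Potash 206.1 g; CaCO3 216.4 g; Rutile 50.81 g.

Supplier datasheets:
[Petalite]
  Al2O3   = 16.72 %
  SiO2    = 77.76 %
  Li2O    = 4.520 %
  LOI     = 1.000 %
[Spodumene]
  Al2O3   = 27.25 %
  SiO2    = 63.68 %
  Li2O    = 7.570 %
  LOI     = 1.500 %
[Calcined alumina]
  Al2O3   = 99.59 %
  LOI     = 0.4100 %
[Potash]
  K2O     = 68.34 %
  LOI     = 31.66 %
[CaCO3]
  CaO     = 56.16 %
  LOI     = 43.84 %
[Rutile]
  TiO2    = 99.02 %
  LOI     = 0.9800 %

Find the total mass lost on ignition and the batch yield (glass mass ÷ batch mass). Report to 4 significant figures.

The working math maintains exact precision at all times; in-progress results are shown, rounded to four significant digits, between the steps. Every reported result takes a single rounding; derived quantities (totals, the six compositions, glass mass, LOI, the yield) are carried from the weighed amounts at 936.4 g of glass in full float precision, as quoted within question or answer.
Ignition loss by material:
  Petalite: 220.1 × 0.01000 = 2.201 g
  Spodumene: 257.3 × 0.01500 = 3.860 g
  Calcined alumina: 153.0 × 0.004100 = 0.6273 g
  Potash: 206.1 × 0.3166 = 65.25 g
  CaCO3: 216.4 × 0.4384 = 94.87 g
  Rutile: 50.81 × 0.009800 = 0.4979 g
Total LOI = 167.3 g
Glass = batch − LOI = 1104 − 167.3 = 936.4 g

LOI loss = 167.3 g; glass = 936.4 g; yield = 84.84%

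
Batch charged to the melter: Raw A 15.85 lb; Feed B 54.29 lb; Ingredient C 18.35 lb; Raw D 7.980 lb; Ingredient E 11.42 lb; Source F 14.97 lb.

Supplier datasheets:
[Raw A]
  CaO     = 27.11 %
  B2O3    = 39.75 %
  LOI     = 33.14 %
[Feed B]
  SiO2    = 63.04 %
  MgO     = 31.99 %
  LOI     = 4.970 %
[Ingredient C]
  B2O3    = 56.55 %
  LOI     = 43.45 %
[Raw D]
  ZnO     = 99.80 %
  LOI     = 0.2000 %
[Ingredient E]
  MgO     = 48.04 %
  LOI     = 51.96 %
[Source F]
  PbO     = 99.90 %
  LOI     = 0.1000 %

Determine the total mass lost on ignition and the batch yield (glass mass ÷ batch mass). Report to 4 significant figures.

LOI loss = 21.89 lb; glass = 101.0 lb; yield = 82.18%

Intermediates are printed rounded to 4 significant digits at each printed step; the whole derivation holds exact precision through the solve — a single rounding yields every reported result. All derived quantities are carried from the weighed amounts at 101.0 lb of glass in full precision (the yield, net glass mass, totals, the six compositions, LOI) exactly as printed in the question or the answer.
Per-material ignition loss:
  Raw A: 15.85 × 0.3314 = 5.253 lb
  Feed B: 54.29 × 0.04970 = 2.698 lb
  Ingredient C: 18.35 × 0.4345 = 7.973 lb
  Raw D: 7.980 × 0.002000 = 0.01596 lb
  Ingredient E: 11.42 × 0.5196 = 5.934 lb
  Source F: 14.97 × 0.001000 = 0.01497 lb
Total LOI = 21.89 lb
Glass = batch − LOI = 122.9 − 21.89 = 101.0 lb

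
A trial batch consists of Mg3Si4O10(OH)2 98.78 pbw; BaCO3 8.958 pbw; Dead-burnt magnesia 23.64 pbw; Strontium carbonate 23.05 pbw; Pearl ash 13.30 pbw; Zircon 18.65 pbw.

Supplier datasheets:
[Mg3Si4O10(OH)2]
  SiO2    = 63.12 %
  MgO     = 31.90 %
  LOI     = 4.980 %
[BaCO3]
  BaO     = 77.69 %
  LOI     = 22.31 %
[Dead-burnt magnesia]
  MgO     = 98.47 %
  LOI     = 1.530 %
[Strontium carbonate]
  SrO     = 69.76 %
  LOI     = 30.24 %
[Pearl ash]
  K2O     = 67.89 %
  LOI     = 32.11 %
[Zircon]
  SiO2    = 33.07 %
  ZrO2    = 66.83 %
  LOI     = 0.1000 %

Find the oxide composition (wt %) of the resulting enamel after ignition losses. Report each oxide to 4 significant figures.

The whole derivation runs at exact precision in all steps — working values are displayed, rounded to four significant figures, at each printed step; every reported figure is rounded only once. Derived quantities (yield, totals, ignition loss, net glass mass, the six compositions) are computed starting from the weights for 167.8 pbw of glass at full precision, as they appear in question or answer.
Mass of each oxide from the mix:
  BaO: 8.958·0.7769 = 6.959 pbw
  SiO2: 98.78·0.6312 + 18.65·0.3307 = 68.52 pbw
  ZrO2: 18.65·0.6683 = 12.46 pbw
  SrO: 23.05·0.6976 = 16.08 pbw
  MgO: 98.78·0.3190 + 23.64·0.9847 = 54.79 pbw
  K2O: 13.30·0.6789 = 9.029 pbw
LOI: 98.78·0.04980 + 8.958·0.2231 + 23.64·0.01530 + 23.05·0.3024 + 13.30·0.3211 + 18.65·0.001000 = 18.54 pbw
The glass mass, total less LOI, = 186.4 − 18.54 = 167.8 pbw (= the summed oxide contributions)
oxide / glass × 100 gives the wt %

Glass mass = 167.8 pbw (batch 186.4 − LOI 18.54).
Composition: BaO 4.147%, SiO2 40.82%, ZrO2 7.426%, SrO 9.580%, MgO 32.64%, K2O 5.380%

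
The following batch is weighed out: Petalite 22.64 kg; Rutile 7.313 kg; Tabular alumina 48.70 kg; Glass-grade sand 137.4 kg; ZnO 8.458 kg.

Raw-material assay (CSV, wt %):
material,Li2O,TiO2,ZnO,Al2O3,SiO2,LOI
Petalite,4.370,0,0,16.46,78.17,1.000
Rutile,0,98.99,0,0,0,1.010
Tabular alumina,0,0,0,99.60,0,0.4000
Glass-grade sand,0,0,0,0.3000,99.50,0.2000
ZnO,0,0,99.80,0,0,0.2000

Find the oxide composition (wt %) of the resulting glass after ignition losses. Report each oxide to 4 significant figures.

Glass mass = 223.7 kg (batch 224.5 − LOI 0.7868).
Composition: Li2O 0.4422%, TiO2 3.236%, ZnO 3.773%, Al2O3 23.53%, SiO2 69.02%

The intermediate values are printed (rounded to 4 significant figures) on the page; all internal work carries full float precision at all times; each reported number takes exactly one rounding; derived quantities, which include glass mass, the totals, the five compositions, LOI, the yield, are carried at exact precision, exactly as shown in the problem or answer text, starting from the weights for 223.7 kg of glass.
Mass of each oxide from the mix:
  Li2O: 22.64·0.04370 = 0.9894 kg
  TiO2: 7.313·0.9899 = 7.239 kg
  ZnO: 8.458·0.9980 = 8.441 kg
  Al2O3: 22.64·0.1646 + 48.70·0.9960 + 137.4·0.003000 = 52.64 kg
  SiO2: 22.64·0.7817 + 137.4·0.9950 = 154.4 kg
LOI: 22.64·0.01000 + 7.313·0.01010 + 48.70·0.004000 + 137.4·0.002000 + 8.458·0.002000 = 0.7868 kg
Glass = total batch minus LOI = 224.5 − 0.7868 = 223.7 kg (matching Σ of the oxides)
oxide / glass × 100 gives the wt %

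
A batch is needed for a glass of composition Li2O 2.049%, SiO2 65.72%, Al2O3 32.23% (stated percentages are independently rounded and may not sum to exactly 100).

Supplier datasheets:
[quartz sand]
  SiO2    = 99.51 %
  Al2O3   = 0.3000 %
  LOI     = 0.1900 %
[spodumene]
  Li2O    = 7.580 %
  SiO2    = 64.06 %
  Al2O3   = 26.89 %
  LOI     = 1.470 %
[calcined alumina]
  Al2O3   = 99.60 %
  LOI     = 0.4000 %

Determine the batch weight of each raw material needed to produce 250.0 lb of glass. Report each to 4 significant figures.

Working values are displayed rounded off to 4 significant figures alongside each step. The whole derivation holds full precision at each step; a single rounding finalizes every reported result; all derived quantities are carried in exact precision (the yield, the totals, three oxide percentages, glass mass, ignition loss) from the weighed amounts at 250.0 lb of glass exactly as shown in problem or answer.
Oxide-by-oxide targets in 250.0 lb glass:
  Li2O: 2.049% × 250.0 = 5.122 lb
  SiO2: 65.72% × 250.0 = 164.3 lb
  Al2O3: 32.23% × 250.0 = 80.57 lb
Oxide-by-oxide audit given the weights on record, per the basis as stated (target by target, the sums agree given rounding of the digits):
  Li2O: 67.58·0.07580 = 5.123 lb (target 5.122 lb)
  SiO2: 121.6·0.9951 + 67.58·0.6406 = 164.3 lb (target 164.3 lb)
  Al2O3: 121.6·0.003000 + 67.58·0.2689 + 62.29·0.9960 = 80.58 lb (target 80.57 lb)
Glass-mass closure: total batch − LOI = 250.0 lb (the targets, summed, come to 250.0 lb; with the basis standing at 250.0 lb — gaps are rounding artifacts).
Adding the batch up: Σ batch = 251.5 lb; LOI loss = Σ batch·LOI = 1.474 lb; yield: glass divided by total = 99.41%.

Batch per 250.0 lb glass:
  quartz sand: 121.6 lb
  spodumene: 67.58 lb
  calcined alumina: 62.29 lb
Total batch = 251.5 lb; LOI loss = 1.474 lb; yield = 99.41%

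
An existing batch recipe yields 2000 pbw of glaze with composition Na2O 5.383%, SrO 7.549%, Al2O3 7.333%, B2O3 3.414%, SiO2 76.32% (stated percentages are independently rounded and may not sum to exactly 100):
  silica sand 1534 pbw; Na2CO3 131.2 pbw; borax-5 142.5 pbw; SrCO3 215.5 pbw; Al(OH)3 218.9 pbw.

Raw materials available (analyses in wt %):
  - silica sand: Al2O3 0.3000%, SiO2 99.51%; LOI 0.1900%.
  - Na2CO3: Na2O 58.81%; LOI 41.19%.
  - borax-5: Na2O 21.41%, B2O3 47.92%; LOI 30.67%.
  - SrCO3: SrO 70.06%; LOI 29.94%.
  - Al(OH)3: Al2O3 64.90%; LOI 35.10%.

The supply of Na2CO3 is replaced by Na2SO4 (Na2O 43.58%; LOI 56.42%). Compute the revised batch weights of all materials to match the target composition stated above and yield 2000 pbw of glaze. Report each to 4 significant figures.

Revised batch per 2000 pbw glaze:
  silica sand: 1534 pbw
  Na2SO4: 177.0 pbw
  borax-5: 142.5 pbw
  SrCO3: 215.5 pbw
  Al(OH)3: 218.9 pbw
Total batch = 2288 pbw; LOI loss = 287.8 pbw

Mid-chain values appear (rounded to four significant digits) in the working; all internal work holds full float precision at all times; each reported number receives exactly one rounding — derived quantities (totals, glass mass, ignition loss, five oxide percentages, yield) are recomputed from the weighed amounts per 2000 pbw of glass at full precision, as set out in the problem or the answer.
Oxide mass targets, per 2000 pbw glaze:
  Na2O: 5.383% × 2000 = 107.7 pbw
  SrO: 7.549% × 2000 = 151.0 pbw
  Al2O3: 7.333% × 2000 = 146.7 pbw
  B2O3: 3.414% × 2000 = 68.28 pbw
  SiO2: 76.32% × 2000 = 1526 pbw
Balance tally, oxide-wise, using the reported weights, at the basis given (oxide sums agree with the targets given rounding of the digits):
  Na2O: 177.0·0.4358 + 142.5·0.2141 = 107.6 pbw (target 107.7 pbw)
  SrO: 215.5·0.7006 = 151.0 pbw (target 151.0 pbw)
  Al2O3: 1534·0.003000 + 218.9·0.6490 = 146.7 pbw (target 146.7 pbw)
  B2O3: 142.5·0.4792 = 68.29 pbw (target 68.28 pbw)
  SiO2: 1534·0.9951 = 1526 pbw (target 1526 pbw)
Glass-mass closure: net batch after ignition = 2000 pbw (the Σ of target masses is 2000 pbw; basis as stated: 2000 pbw — deltas are rounding alone).
Batch total: Σ batch = 2288 pbw; Σ batch·LOI gives LOI loss = 287.8 pbw; the yield ratio, glass ÷ batch: 87.42%.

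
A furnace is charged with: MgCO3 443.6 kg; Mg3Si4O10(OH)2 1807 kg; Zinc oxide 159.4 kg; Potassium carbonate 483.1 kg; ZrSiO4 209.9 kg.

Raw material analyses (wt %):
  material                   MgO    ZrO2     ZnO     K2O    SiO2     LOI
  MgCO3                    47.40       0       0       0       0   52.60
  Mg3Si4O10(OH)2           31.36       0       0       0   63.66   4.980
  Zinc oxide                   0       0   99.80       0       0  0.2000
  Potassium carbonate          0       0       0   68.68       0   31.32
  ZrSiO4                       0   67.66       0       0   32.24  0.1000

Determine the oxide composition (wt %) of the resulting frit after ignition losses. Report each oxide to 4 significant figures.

Every computation keeps full precision from first step to last — mid-chain values appear, rounded to four significant figures, across the worked steps; a single rounding finalizes each reported number. Derived quantities are recomputed at exact precision (yield, LOI, five oxide percentages, the totals, net glass mass) starting from the weights at 2628 kg of glass, precisely as stated by the problem or the answer.
Oxide masses out of the charge:
  MgO: 443.6·0.4740 + 1807·0.3136 = 776.9 kg
  ZrO2: 209.9·0.6766 = 142.0 kg
  ZnO: 159.4·0.9980 = 159.1 kg
  K2O: 483.1·0.6868 = 331.8 kg
  SiO2: 1807·0.6366 + 209.9·0.3224 = 1218 kg
LOI: 443.6·0.5260 + 1807·0.04980 + 159.4·0.002000 + 483.1·0.3132 + 209.9·0.001000 = 475.2 kg
Glass = total batch minus LOI = 3103 − 475.2 = 2628 kg (equal to the oxide-mass sum)
each oxide over glass, ×100, is wt %

Glass mass = 2628 kg (batch 3103 − LOI 475.2).
Composition: MgO 29.57%, ZrO2 5.404%, ZnO 6.054%, K2O 12.63%, SiO2 46.35%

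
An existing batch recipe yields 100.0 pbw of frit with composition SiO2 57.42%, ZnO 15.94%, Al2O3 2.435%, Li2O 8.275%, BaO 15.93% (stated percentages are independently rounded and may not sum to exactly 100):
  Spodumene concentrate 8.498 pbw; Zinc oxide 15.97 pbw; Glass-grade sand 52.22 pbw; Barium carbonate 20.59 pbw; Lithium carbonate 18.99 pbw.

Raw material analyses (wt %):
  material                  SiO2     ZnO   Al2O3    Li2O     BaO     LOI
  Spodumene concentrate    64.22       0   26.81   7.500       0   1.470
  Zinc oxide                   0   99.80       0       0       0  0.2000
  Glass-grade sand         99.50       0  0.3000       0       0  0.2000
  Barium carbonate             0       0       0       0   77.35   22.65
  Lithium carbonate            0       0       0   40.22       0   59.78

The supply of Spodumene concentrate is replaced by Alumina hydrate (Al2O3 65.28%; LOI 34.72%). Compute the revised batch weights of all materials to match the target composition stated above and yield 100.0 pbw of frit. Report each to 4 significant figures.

Every computation keeps full precision at each step; mid-chain values are printed (rounded to four significant digits) in the printout. Exactly one rounding goes into each reported result. All derived quantities are recomputed in exact precision (ignition loss, the totals, net glass mass, yield, five oxide percentages) starting from the weights on 100.0 pbw of glass, as given in problem or answer.
Oxide mass targets, per 100.0 pbw frit:
  SiO2: 57.42% × 100.0 = 57.42 pbw
  ZnO: 15.94% × 100.0 = 15.94 pbw
  Al2O3: 2.435% × 100.0 = 2.435 pbw
  Li2O: 8.275% × 100.0 = 8.275 pbw
  BaO: 15.93% × 100.0 = 15.93 pbw
Per-oxide balance check applying the batch weights above, against the basis in use (each sum matches its target mass up to rounding of the answer):
  SiO2: 57.71·0.9950 = 57.42 pbw (target 57.42 pbw)
  ZnO: 15.97·0.9980 = 15.94 pbw (target 15.94 pbw)
  Al2O3: 3.465·0.6528 + 57.71·0.003000 = 2.435 pbw (target 2.435 pbw)
  Li2O: 20.57·0.4022 = 8.273 pbw (target 8.275 pbw)
  BaO: 20.59·0.7735 = 15.93 pbw (target 15.93 pbw)
Glass-mass closure: net batch after ignition = 99.99 pbw (oxide target masses add up to 100.0 pbw; with the basis standing at 100.0 pbw — gaps are rounding artifacts).
Whole-batch sum: Σ batch = 118.3 pbw; LOI loss = Σ batch·LOI = 18.31 pbw; glass ÷ batch gives a yield of 84.52%.

Revised batch per 100.0 pbw frit:
  Alumina hydrate: 3.465 pbw
  Zinc oxide: 15.97 pbw
  Glass-grade sand: 57.71 pbw
  Barium carbonate: 20.59 pbw
  Lithium carbonate: 20.57 pbw
Total batch = 118.3 pbw; LOI loss = 18.31 pbw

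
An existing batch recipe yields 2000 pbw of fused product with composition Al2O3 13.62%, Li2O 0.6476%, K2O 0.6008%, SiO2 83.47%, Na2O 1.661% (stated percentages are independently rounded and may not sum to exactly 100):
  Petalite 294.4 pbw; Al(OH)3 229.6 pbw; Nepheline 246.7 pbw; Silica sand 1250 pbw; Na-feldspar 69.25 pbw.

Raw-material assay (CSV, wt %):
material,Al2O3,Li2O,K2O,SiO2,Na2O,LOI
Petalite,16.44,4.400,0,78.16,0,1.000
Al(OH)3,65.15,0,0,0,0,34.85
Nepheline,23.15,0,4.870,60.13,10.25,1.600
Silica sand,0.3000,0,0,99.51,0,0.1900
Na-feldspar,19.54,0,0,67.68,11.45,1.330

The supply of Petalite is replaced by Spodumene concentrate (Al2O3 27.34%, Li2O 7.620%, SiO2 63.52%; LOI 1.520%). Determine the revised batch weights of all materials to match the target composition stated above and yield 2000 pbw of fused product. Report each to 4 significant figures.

Revised batch per 2000 pbw fused product:
  Spodumene concentrate: 170.0 pbw
  Al(OH)3: 232.0 pbw
  Nepheline: 246.7 pbw
  Silica sand: 1373 pbw
  Na-feldspar: 69.25 pbw
Total batch = 2091 pbw; LOI loss = 90.91 pbw

Every computation holds full precision in every operation; values along the way are shown (rounded to four significant digits) across the worked steps; a single rounding finalizes each reported number — derived quantities, which include net glass mass, LOI, five oxide percentages, the totals, yield, are carried in full float precision, as given in the problem or answer text, from the batch weights at 2000 pbw of glass.
Oxide mass targets, per 2000 pbw fused product:
  Al2O3: 13.62% × 2000 = 272.4 pbw
  Li2O: 0.6476% × 2000 = 12.95 pbw
  K2O: 0.6008% × 2000 = 12.02 pbw
  SiO2: 83.47% × 2000 = 1669 pbw
  Na2O: 1.661% × 2000 = 33.22 pbw
Sums-versus-targets review given the weights on record, under the basis named above (every target is met by its sum inside rounding margins):
  Al2O3: 170.0·0.2734 + 232.0·0.6515 + 246.7·0.2315 + 1373·0.003000 + 69.25·0.1954 = 272.4 pbw (target 272.4 pbw)
  Li2O: 170.0·0.07620 = 12.95 pbw (target 12.95 pbw)
  K2O: 246.7·0.04870 = 12.01 pbw (target 12.02 pbw)
  SiO2: 170.0·0.6352 + 246.7·0.6013 + 1373·0.9951 + 69.25·0.6768 = 1669 pbw (target 1669 pbw)
  Na2O: 246.7·0.1025 + 69.25·0.1145 = 33.22 pbw (target 33.22 pbw)
Glass-mass sanity pass: batch Σ − ignition loss = 2000 pbw (the Σ of target masses is 2000 pbw; stated basis 2000 pbw — rounding explains the deltas).
Whole-batch sum: Σ batch = 2091 pbw; Σ batch·LOI gives LOI loss = 90.91 pbw; yield: glass divided by total = 95.65%.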